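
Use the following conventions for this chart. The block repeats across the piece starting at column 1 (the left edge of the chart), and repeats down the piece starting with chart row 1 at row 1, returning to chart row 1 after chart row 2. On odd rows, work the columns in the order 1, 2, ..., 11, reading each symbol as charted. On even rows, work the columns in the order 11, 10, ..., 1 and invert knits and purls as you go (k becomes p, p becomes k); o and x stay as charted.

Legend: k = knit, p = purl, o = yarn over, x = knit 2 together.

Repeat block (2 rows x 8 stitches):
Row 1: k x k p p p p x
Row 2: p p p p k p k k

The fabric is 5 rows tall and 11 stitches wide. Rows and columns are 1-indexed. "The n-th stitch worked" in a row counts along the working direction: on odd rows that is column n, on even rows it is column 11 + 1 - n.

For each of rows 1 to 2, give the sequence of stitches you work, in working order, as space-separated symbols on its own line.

== ROWS AS WORKED ==
k x k p p p p x k x k
k k k p p k p k k k k

Derivation:
Row 1: chart row 1, RS - tile across columns 1-11 and work as-is.
Row 2: chart row 2, WS - tiled (columns 1-11): p p p p k p k k p p p; work from column 11 back to 1 with k<->p swapped.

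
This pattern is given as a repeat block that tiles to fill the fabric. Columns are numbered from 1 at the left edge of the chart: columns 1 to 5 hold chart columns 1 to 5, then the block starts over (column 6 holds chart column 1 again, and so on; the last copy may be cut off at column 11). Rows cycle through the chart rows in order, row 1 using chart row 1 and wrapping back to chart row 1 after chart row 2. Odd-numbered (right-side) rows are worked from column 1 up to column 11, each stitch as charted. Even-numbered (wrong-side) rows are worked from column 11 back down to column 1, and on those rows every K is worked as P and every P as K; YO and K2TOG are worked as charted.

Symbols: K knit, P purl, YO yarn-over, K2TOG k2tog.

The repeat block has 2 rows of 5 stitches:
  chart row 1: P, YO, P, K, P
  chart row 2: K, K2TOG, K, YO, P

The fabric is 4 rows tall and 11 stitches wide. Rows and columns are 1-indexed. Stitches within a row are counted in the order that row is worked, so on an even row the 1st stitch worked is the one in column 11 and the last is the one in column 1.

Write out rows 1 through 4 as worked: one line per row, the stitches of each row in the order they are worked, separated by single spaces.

Rows as worked:
P YO P K P P YO P K P P
P K YO P K2TOG P K YO P K2TOG P
P YO P K P P YO P K P P
P K YO P K2TOG P K YO P K2TOG P

Derivation:
Row 1: chart row 1, RS - tile across columns 1-11 and work as-is.
Row 2: chart row 2, WS - tiled (columns 1-11): K K2TOG K YO P K K2TOG K YO P K; work from column 11 back to 1 with K<->P swapped.
Row 3: chart row 1, RS - tile across columns 1-11 and work as-is.
Row 4: chart row 2, WS - tiled (columns 1-11): K K2TOG K YO P K K2TOG K YO P K; work from column 11 back to 1 with K<->P swapped.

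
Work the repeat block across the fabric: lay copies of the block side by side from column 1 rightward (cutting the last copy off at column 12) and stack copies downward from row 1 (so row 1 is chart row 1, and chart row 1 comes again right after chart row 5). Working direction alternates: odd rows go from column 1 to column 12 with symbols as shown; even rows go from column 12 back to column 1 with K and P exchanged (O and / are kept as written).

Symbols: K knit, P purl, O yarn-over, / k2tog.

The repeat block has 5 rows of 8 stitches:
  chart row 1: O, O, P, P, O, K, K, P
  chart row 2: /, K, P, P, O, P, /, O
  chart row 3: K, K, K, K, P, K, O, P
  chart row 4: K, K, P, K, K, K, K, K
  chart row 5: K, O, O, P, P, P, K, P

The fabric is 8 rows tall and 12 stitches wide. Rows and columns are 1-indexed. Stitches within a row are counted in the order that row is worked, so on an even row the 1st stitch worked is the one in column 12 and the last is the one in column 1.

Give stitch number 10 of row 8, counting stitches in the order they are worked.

Row 8: (8-1) mod 5 = 2, so use chart row 3. Even row -> WS.
Chart row 3 tiled across columns 1-12: K K K K P K O P K K K K
WS row: flip the tiled sequence (start at column 12) and apply K<->P; O and / stay.
Row 8 as worked: P P P P K O P K P P P P
Counting 10 along the worked row gives P.

== STITCH ==
P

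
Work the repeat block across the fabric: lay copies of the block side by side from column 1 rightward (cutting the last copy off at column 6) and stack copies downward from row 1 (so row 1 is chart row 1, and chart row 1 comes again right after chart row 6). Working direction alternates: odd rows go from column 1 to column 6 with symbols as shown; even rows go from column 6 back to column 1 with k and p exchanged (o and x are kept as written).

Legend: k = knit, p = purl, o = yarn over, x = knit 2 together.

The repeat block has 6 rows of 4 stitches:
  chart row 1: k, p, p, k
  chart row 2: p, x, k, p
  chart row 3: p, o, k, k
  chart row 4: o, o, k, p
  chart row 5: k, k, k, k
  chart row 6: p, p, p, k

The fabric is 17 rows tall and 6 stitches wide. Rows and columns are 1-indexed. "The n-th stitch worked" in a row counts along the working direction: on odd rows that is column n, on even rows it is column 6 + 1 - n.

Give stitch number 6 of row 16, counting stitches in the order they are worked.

Result:
o

Derivation:
Row 16: (16-1) mod 6 = 3, so use chart row 4. Even row -> WS.
Chart row 4 tiled across columns 1-6: o o k p o o
Wrong side: read the tiled row from column 6 down to 1 and exchange k with p (leave o, x).
Row 16 as worked: o o k p o o
Stitch 6 in working order -> o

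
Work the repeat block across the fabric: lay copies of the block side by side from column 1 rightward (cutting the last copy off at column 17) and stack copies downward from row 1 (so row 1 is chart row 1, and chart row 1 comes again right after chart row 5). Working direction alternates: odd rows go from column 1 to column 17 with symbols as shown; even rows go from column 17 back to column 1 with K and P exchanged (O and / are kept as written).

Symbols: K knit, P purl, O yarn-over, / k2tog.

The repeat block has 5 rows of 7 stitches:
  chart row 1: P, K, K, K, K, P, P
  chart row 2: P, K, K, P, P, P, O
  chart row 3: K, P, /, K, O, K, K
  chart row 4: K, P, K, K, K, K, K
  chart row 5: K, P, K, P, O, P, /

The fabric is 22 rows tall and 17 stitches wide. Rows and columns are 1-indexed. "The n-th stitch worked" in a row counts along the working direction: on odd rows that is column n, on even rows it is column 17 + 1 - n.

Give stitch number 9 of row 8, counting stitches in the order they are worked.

Stitch:
K

Derivation:
Row 8 uses chart row ((8-1) mod 5)+1 = 3. Row 8 is even, so WS.
Chart row 3 tiled across columns 1-17: K P / K O K K K P / K O K K K P /
Wrong side: read the tiled row from column 17 down to 1 and exchange K with P (leave O, /).
Row 8 as worked: / K P P P O P / K P P P O P / K P
Counting 9 along the worked row gives K.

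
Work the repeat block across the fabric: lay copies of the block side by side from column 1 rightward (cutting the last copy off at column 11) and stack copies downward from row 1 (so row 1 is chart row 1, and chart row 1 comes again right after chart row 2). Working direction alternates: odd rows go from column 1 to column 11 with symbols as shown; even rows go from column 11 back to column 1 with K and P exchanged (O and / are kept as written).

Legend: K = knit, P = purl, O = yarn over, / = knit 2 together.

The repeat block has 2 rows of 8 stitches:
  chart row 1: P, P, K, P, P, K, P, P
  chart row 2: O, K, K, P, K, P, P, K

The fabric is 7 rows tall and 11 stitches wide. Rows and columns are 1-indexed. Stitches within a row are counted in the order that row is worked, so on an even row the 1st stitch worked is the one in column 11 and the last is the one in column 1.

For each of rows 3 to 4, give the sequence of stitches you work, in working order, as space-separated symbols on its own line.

Result:
P P K P P K P P P P K
P P O P K K P K P P O

Derivation:
Row 3: chart row 1, RS - tile across columns 1-11 and work as-is.
Row 4: chart row 2, WS - tiled (columns 1-11): O K K P K P P K O K K; work from column 11 back to 1 with K<->P swapped.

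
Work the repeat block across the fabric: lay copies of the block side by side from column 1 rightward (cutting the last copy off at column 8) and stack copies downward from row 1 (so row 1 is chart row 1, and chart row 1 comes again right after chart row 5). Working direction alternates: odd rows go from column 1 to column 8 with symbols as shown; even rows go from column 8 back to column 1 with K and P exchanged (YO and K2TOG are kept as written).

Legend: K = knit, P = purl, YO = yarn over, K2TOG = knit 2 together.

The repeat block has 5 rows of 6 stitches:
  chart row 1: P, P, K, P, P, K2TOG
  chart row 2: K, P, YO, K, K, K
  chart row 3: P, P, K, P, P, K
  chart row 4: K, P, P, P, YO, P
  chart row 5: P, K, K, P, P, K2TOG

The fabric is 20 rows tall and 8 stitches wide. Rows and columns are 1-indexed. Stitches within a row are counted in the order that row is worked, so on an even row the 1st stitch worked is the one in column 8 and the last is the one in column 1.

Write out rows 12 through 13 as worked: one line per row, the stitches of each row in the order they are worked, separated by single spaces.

Row 12: chart row 2, WS - tiled (columns 1-8): K P YO K K K K P; work from column 8 back to 1 with K<->P swapped.
Row 13: chart row 3, RS - tile across columns 1-8 and work as-is.

Result:
K P P P P YO K P
P P K P P K P P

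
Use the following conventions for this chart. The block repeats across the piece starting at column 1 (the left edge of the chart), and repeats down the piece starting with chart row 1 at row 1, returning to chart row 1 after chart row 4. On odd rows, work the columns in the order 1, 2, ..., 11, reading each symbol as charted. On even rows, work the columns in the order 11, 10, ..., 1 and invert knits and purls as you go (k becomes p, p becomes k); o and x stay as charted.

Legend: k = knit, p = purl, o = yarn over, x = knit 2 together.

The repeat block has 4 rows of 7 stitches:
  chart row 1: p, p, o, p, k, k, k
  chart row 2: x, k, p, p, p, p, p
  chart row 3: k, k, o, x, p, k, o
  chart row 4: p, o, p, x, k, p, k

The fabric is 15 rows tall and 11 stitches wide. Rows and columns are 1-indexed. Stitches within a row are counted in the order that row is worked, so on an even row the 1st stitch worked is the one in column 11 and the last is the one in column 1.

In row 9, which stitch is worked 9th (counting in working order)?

Stitch:
p

Derivation:
Row 9 uses chart row ((9-1) mod 4)+1 = 1. Row 9 is odd, so RS.
Chart row 1 tiled across columns 1-11: p p o p k k k p p o p
RS: work column 1 to column 11, symbols as charted — the tiled row is the row as worked.
The 9th stitch worked is p.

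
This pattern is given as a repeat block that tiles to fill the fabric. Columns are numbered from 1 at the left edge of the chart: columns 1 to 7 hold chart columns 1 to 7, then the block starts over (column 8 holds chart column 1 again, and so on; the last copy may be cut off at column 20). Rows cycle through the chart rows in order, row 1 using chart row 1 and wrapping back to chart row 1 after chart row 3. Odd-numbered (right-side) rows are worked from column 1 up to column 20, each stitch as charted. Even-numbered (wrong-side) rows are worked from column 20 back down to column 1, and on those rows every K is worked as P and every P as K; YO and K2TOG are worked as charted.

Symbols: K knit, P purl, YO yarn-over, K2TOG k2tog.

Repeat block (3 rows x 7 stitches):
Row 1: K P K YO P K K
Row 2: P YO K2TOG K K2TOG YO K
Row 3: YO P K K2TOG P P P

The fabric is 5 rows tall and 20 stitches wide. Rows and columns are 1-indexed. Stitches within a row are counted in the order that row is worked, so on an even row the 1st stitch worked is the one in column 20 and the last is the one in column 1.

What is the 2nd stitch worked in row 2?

== STITCH ==
K2TOG

Derivation:
Row 2: (2-1) mod 3 = 1, so use chart row 2. Even row -> WS.
Chart row 2 tiled across columns 1-20: P YO K2TOG K K2TOG YO K P YO K2TOG K K2TOG YO K P YO K2TOG K K2TOG YO
WS: work from column 20 back to column 1 (reverse the tiled row), swapping K<->P (YO and K2TOG unchanged).
Row 2 as worked: YO K2TOG P K2TOG YO K P YO K2TOG P K2TOG YO K P YO K2TOG P K2TOG YO K
The 2nd stitch worked is K2TOG.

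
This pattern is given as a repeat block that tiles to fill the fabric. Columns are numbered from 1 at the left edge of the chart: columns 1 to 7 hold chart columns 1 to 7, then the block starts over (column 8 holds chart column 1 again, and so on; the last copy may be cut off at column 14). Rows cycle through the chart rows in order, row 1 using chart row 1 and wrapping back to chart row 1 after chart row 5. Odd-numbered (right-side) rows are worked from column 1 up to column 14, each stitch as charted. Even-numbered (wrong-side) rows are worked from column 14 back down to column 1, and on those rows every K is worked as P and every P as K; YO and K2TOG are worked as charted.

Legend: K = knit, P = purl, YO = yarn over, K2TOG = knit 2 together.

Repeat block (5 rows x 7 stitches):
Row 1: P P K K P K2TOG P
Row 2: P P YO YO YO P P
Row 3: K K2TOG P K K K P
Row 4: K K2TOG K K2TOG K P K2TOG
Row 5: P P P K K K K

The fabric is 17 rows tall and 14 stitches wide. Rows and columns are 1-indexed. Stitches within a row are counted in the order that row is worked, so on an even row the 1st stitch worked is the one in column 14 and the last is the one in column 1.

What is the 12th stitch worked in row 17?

Row 17 uses chart row ((17-1) mod 5)+1 = 2. Row 17 is odd, so RS.
Chart row 2 tiled across columns 1-14: P P YO YO YO P P P P YO YO YO P P
RS row: no reversal, no swap; stitch n worked = column n.
Stitch 12 in working order -> YO

Stitch:
YO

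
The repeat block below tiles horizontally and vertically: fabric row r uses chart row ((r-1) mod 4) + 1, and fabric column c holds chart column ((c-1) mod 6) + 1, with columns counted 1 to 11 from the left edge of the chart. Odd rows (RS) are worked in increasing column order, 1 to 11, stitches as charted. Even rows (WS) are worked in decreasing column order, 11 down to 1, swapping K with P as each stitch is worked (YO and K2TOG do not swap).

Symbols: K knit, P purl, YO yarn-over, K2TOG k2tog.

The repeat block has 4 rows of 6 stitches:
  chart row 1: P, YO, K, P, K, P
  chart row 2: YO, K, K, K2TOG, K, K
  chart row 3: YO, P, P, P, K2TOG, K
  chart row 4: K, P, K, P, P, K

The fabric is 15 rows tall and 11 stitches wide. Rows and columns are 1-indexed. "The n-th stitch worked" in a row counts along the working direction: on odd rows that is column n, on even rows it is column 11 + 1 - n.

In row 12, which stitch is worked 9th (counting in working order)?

Stitch:
P

Derivation:
Row 12 uses chart row ((12-1) mod 4)+1 = 4. Row 12 is even, so WS.
Chart row 4 tiled across columns 1-11: K P K P P K K P K P P
WS: work from column 11 back to column 1 (reverse the tiled row), swapping K<->P (YO and K2TOG unchanged).
Row 12 as worked: K K P K P P K K P K P
Counting 9 along the worked row gives P.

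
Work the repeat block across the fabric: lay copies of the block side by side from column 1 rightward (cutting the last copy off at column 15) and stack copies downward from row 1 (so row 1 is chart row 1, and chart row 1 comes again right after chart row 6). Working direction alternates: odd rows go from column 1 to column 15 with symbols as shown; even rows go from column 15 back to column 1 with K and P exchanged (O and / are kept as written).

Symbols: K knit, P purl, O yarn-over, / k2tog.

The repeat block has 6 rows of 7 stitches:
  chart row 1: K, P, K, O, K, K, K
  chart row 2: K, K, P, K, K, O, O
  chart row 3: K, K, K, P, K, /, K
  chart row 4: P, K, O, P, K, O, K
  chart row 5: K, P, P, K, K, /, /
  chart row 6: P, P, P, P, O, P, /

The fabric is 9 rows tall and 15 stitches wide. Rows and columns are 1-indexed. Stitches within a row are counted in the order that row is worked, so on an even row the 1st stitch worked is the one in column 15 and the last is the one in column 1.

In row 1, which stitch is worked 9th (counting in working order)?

Result:
P

Derivation:
Row 1 uses chart row ((1-1) mod 6)+1 = 1. Row 1 is odd, so RS.
Chart row 1 tiled across columns 1-15: K P K O K K K K P K O K K K K
RS: work column 1 to column 15, symbols as charted — the tiled row is the row as worked.
Stitch 9 in working order -> P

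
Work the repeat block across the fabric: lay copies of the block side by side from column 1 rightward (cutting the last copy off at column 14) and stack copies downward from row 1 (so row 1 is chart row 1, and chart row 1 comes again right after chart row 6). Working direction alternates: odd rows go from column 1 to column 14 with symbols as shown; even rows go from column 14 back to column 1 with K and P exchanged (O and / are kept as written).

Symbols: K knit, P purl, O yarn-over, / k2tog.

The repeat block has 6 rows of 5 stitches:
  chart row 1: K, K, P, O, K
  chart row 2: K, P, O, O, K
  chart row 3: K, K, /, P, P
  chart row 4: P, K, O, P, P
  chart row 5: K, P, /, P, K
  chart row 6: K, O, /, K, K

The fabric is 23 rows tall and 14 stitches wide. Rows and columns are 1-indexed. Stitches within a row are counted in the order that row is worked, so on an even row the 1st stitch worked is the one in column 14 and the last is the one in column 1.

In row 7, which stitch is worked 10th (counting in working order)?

Result:
K

Derivation:
Row 7: (7-1) mod 6 = 0, so use chart row 1. Odd row -> RS.
Chart row 1 tiled across columns 1-14: K K P O K K K P O K K K P O
Right side: take the tiled row as-is (worked left to right from column 1).
The 10th stitch worked is K.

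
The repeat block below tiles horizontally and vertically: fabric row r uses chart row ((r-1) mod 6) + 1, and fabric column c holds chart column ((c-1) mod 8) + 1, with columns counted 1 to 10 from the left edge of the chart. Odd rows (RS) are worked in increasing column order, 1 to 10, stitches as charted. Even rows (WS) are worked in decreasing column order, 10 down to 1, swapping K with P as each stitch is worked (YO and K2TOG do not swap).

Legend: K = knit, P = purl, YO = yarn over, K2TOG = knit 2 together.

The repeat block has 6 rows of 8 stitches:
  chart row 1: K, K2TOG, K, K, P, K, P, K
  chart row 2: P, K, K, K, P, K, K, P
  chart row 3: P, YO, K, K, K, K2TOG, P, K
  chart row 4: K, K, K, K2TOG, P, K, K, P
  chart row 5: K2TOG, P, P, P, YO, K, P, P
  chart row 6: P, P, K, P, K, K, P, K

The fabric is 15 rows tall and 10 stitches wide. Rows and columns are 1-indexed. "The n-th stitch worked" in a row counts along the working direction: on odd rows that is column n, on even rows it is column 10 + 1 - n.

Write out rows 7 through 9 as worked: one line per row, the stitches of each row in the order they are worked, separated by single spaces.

Row 7: chart row 1, RS - tile across columns 1-10 and work as-is.
Row 8: chart row 2, WS - tiled (columns 1-10): P K K K P K K P P K; work from column 10 back to 1 with K<->P swapped.
Row 9: chart row 3, RS - tile across columns 1-10 and work as-is.

== ROWS AS WORKED ==
K K2TOG K K P K P K K K2TOG
P K K P P K P P P K
P YO K K K K2TOG P K P YO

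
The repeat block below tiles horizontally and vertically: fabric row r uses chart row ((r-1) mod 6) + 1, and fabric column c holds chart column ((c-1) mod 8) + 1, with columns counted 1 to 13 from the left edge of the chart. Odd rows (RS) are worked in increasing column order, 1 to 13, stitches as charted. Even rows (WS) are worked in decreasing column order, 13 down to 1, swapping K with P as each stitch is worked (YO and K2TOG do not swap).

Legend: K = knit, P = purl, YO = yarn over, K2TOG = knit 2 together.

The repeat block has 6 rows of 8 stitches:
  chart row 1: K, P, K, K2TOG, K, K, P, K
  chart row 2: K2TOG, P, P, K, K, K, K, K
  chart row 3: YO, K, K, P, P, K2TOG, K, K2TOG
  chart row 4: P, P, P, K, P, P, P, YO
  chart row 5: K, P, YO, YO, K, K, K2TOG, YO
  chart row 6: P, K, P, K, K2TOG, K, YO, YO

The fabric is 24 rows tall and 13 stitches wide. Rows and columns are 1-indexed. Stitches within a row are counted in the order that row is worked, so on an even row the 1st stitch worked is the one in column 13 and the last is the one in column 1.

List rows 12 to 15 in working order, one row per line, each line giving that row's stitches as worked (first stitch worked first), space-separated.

Row 12: chart row 6, WS - tiled (columns 1-13): P K P K K2TOG K YO YO P K P K K2TOG; work from column 13 back to 1 with K<->P swapped.
Row 13: chart row 1, RS - tile across columns 1-13 and work as-is.
Row 14: chart row 2, WS - tiled (columns 1-13): K2TOG P P K K K K K K2TOG P P K K; work from column 13 back to 1 with K<->P swapped.
Row 15: chart row 3, RS - tile across columns 1-13 and work as-is.

== ROWS AS WORKED ==
K2TOG P K P K YO YO P K2TOG P K P K
K P K K2TOG K K P K K P K K2TOG K
P P K K K2TOG P P P P P K K K2TOG
YO K K P P K2TOG K K2TOG YO K K P P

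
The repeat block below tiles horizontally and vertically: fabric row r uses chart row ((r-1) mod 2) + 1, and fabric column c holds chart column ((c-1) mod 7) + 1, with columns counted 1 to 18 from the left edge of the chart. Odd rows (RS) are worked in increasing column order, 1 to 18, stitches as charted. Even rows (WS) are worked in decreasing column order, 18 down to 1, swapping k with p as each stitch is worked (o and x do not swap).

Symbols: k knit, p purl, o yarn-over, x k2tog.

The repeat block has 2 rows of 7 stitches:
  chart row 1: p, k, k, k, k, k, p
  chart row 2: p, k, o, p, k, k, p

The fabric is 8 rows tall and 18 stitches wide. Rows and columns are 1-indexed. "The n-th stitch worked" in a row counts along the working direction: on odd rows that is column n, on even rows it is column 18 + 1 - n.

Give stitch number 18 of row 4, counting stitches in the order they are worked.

For row 4: chart row = ((4-1) mod 2) + 1 = 2; this is a WS (even) row.
Chart row 2 tiled across columns 1-18: p k o p k k p p k o p k k p p k o p
WS row: flip the tiled sequence (start at column 18) and apply k<->p; o and x stay.
Row 4 as worked: k o p k k p p k o p k k p p k o p k
Counting 18 along the worked row gives k.

== STITCH ==
k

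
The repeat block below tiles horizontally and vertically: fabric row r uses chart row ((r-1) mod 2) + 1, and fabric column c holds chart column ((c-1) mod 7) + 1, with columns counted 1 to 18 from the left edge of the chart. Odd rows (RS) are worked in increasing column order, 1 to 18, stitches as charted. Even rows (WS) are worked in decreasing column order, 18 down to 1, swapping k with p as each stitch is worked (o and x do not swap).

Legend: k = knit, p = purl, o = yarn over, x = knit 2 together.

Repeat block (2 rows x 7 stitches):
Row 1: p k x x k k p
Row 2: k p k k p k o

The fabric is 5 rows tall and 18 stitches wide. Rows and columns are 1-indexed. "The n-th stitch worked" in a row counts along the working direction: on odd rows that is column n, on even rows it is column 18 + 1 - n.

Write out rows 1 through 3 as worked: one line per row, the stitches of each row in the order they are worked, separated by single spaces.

Row 1: chart row 1, RS - tile across columns 1-18 and work as-is.
Row 2: chart row 2, WS - tiled (columns 1-18): k p k k p k o k p k k p k o k p k k; work from column 18 back to 1 with k<->p swapped.
Row 3: chart row 1, RS - tile across columns 1-18 and work as-is.

Rows as worked:
p k x x k k p p k x x k k p p k x x
p p k p o p k p p k p o p k p p k p
p k x x k k p p k x x k k p p k x x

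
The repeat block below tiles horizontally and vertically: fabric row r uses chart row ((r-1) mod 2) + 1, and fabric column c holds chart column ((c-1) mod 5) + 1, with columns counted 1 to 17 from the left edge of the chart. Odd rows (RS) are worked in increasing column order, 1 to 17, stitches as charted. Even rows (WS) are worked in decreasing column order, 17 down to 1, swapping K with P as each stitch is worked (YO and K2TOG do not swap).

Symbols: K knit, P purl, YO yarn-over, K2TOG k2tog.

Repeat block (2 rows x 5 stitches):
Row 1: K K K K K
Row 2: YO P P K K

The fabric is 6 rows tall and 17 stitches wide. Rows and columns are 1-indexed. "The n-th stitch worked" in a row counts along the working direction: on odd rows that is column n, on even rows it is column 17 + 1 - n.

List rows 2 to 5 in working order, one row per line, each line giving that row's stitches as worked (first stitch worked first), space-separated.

Row 2: chart row 2, WS - tiled (columns 1-17): YO P P K K YO P P K K YO P P K K YO P; work from column 17 back to 1 with K<->P swapped.
Row 3: chart row 1, RS - tile across columns 1-17 and work as-is.
Row 4: chart row 2, WS - tiled (columns 1-17): YO P P K K YO P P K K YO P P K K YO P; work from column 17 back to 1 with K<->P swapped.
Row 5: chart row 1, RS - tile across columns 1-17 and work as-is.

Result:
K YO P P K K YO P P K K YO P P K K YO
K K K K K K K K K K K K K K K K K
K YO P P K K YO P P K K YO P P K K YO
K K K K K K K K K K K K K K K K K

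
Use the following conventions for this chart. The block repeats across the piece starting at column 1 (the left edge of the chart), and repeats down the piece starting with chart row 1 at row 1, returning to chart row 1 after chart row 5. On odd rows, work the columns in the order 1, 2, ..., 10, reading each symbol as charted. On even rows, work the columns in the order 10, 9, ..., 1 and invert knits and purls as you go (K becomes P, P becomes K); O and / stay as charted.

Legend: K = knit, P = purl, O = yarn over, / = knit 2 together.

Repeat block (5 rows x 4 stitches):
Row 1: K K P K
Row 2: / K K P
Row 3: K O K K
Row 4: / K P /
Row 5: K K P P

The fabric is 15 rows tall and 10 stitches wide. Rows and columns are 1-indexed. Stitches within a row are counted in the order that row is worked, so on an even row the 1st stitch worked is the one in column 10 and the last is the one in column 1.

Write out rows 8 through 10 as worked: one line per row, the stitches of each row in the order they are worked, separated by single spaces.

Row 8: chart row 3, WS - tiled (columns 1-10): K O K K K O K K K O; work from column 10 back to 1 with K<->P swapped.
Row 9: chart row 4, RS - tile across columns 1-10 and work as-is.
Row 10: chart row 5, WS - tiled (columns 1-10): K K P P K K P P K K; work from column 10 back to 1 with K<->P swapped.

Result:
O P P P O P P P O P
/ K P / / K P / / K
P P K K P P K K P P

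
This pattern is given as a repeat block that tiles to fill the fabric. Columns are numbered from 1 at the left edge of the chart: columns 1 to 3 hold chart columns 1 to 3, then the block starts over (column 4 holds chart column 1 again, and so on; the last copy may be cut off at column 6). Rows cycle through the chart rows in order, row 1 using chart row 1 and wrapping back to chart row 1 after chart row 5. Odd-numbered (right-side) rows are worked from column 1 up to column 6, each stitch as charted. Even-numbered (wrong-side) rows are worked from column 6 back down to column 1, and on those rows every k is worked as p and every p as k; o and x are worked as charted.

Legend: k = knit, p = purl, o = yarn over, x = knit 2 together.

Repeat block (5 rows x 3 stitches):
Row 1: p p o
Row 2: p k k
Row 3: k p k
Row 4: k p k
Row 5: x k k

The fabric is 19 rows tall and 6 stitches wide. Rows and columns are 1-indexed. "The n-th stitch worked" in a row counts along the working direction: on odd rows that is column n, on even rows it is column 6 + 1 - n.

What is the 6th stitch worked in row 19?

For row 19: chart row = ((19-1) mod 5) + 1 = 4; this is a RS (odd) row.
Chart row 4 tiled across columns 1-6: k p k k p k
RS: work column 1 to column 6, symbols as charted — the tiled row is the row as worked.
Counting 6 along the worked row gives k.

Result:
k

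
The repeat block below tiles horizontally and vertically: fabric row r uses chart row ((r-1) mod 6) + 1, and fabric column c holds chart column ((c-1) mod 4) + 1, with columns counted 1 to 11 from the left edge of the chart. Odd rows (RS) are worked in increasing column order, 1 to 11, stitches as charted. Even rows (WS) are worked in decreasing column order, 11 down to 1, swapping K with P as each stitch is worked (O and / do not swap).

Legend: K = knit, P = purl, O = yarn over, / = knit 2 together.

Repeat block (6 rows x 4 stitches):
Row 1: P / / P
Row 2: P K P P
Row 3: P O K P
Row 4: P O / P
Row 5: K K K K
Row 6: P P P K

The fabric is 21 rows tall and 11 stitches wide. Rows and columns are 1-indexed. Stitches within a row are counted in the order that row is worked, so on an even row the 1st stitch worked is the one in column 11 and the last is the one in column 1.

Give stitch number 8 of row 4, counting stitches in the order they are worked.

Stitch:
K

Derivation:
For row 4: chart row = ((4-1) mod 6) + 1 = 4; this is a WS (even) row.
Chart row 4 tiled across columns 1-11: P O / P P O / P P O /
Wrong side: read the tiled row from column 11 down to 1 and exchange K with P (leave O, /).
Row 4 as worked: / O K K / O K K / O K
Counting 8 along the worked row gives K.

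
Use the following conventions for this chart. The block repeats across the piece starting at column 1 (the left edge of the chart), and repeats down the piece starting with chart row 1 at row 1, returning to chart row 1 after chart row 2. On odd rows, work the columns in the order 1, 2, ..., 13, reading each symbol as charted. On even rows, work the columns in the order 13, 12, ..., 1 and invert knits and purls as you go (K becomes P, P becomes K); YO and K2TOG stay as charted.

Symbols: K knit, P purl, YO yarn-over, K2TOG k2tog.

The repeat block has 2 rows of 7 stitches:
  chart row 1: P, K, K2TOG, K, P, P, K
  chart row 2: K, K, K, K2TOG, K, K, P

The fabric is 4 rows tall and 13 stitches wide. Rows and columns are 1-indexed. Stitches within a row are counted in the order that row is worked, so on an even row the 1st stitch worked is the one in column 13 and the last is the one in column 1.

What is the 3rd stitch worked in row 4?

Result:
K2TOG

Derivation:
For row 4: chart row = ((4-1) mod 2) + 1 = 2; this is a WS (even) row.
Chart row 2 tiled across columns 1-13: K K K K2TOG K K P K K K K2TOG K K
WS: work from column 13 back to column 1 (reverse the tiled row), swapping K<->P (YO and K2TOG unchanged).
Row 4 as worked: P P K2TOG P P P K P P K2TOG P P P
The 3rd stitch worked is K2TOG.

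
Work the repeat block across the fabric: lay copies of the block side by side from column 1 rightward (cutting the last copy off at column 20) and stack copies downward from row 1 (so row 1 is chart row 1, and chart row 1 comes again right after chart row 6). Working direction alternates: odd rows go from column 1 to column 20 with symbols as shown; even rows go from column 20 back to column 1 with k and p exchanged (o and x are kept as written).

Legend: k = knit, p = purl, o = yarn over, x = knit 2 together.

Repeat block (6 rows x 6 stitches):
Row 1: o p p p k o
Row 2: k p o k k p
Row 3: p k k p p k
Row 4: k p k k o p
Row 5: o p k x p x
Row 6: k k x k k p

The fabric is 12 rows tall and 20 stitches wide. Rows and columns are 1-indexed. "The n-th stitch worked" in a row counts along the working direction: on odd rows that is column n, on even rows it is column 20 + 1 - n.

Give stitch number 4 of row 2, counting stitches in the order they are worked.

== STITCH ==
p

Derivation:
For row 2: chart row = ((2-1) mod 6) + 1 = 2; this is a WS (even) row.
Chart row 2 tiled across columns 1-20: k p o k k p k p o k k p k p o k k p k p
Wrong side: read the tiled row from column 20 down to 1 and exchange k with p (leave o, x).
Row 2 as worked: k p k p p o k p k p p o k p k p p o k p
Counting 4 along the worked row gives p.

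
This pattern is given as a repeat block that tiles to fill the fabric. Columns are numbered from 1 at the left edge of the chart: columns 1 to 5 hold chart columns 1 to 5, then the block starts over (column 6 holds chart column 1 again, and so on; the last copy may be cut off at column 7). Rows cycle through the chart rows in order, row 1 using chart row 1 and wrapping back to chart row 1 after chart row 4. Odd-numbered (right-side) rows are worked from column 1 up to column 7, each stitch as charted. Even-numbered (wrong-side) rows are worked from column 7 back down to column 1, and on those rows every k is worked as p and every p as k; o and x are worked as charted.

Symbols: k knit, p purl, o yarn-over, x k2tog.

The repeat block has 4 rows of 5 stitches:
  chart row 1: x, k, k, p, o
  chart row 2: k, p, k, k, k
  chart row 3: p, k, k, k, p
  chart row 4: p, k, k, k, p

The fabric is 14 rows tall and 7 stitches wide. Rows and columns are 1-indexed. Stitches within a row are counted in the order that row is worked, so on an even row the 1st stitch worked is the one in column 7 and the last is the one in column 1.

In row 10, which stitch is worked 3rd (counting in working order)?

== STITCH ==
p

Derivation:
For row 10: chart row = ((10-1) mod 4) + 1 = 2; this is a WS (even) row.
Chart row 2 tiled across columns 1-7: k p k k k k p
WS: work from column 7 back to column 1 (reverse the tiled row), swapping k<->p (o and x unchanged).
Row 10 as worked: k p p p p k p
The 3rd stitch worked is p.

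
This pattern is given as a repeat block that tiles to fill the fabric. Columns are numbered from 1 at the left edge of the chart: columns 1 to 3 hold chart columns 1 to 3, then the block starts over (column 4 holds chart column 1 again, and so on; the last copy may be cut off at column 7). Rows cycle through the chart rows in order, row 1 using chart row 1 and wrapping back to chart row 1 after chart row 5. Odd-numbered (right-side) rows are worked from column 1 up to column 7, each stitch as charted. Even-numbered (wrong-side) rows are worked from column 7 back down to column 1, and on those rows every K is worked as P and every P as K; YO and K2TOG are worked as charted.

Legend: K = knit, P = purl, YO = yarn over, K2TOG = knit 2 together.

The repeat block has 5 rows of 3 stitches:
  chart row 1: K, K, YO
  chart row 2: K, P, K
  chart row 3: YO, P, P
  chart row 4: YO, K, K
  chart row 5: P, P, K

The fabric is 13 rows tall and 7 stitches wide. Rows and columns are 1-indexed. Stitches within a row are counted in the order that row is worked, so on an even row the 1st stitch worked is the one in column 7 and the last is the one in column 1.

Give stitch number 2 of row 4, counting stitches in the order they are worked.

Stitch:
P

Derivation:
Row 4 uses chart row ((4-1) mod 5)+1 = 4. Row 4 is even, so WS.
Chart row 4 tiled across columns 1-7: YO K K YO K K YO
WS row: flip the tiled sequence (start at column 7) and apply K<->P; YO and K2TOG stay.
Row 4 as worked: YO P P YO P P YO
The 2nd stitch worked is P.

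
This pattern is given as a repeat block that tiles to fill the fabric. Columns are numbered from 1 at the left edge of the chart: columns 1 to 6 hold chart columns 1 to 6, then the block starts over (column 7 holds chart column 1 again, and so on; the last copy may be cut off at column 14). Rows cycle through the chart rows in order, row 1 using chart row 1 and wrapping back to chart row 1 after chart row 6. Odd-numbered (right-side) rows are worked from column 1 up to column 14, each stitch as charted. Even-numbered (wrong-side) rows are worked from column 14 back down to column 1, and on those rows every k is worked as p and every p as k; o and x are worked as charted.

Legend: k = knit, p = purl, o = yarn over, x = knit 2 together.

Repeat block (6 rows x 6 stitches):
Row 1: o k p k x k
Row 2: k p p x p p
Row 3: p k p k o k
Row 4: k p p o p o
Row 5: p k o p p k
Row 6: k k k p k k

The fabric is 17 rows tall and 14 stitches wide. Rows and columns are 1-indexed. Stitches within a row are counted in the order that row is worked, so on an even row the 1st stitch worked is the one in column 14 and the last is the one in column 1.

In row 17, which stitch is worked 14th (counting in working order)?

Row 17: (17-1) mod 6 = 4, so use chart row 5. Odd row -> RS.
Chart row 5 tiled across columns 1-14: p k o p p k p k o p p k p k
Right side: take the tiled row as-is (worked left to right from column 1).
Stitch 14 in working order -> k

== STITCH ==
k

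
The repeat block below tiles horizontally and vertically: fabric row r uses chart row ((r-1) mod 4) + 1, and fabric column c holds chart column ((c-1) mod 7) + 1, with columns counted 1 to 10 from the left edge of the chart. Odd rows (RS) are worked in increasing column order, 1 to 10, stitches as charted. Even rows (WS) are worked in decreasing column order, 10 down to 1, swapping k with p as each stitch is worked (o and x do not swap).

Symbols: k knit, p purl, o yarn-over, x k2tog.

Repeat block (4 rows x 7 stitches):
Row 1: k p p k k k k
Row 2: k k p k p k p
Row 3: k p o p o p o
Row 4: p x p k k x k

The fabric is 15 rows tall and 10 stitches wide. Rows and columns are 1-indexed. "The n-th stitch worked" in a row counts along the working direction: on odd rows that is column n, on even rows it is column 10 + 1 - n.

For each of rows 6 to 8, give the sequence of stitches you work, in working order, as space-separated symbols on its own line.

== ROWS AS WORKED ==
k p p k p k p k p p
k p o p o p o k p o
k x k p x p p k x k

Derivation:
Row 6: chart row 2, WS - tiled (columns 1-10): k k p k p k p k k p; work from column 10 back to 1 with k<->p swapped.
Row 7: chart row 3, RS - tile across columns 1-10 and work as-is.
Row 8: chart row 4, WS - tiled (columns 1-10): p x p k k x k p x p; work from column 10 back to 1 with k<->p swapped.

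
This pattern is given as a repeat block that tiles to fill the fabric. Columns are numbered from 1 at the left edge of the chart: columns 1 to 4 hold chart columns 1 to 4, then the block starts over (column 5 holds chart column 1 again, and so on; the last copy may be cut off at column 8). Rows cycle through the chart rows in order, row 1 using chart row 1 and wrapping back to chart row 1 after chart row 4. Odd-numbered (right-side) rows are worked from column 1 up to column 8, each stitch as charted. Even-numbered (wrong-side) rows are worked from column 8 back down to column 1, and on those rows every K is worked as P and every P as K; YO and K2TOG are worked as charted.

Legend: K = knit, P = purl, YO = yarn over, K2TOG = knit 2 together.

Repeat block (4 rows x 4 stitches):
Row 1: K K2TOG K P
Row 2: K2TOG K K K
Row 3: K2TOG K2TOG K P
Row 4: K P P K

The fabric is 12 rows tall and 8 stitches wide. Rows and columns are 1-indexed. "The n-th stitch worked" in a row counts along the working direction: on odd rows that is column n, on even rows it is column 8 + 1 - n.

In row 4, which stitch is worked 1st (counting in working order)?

Stitch:
P

Derivation:
Row 4: (4-1) mod 4 = 3, so use chart row 4. Even row -> WS.
Chart row 4 tiled across columns 1-8: K P P K K P P K
WS row: flip the tiled sequence (start at column 8) and apply K<->P; YO and K2TOG stay.
Row 4 as worked: P K K P P K K P
Counting 1 along the worked row gives P.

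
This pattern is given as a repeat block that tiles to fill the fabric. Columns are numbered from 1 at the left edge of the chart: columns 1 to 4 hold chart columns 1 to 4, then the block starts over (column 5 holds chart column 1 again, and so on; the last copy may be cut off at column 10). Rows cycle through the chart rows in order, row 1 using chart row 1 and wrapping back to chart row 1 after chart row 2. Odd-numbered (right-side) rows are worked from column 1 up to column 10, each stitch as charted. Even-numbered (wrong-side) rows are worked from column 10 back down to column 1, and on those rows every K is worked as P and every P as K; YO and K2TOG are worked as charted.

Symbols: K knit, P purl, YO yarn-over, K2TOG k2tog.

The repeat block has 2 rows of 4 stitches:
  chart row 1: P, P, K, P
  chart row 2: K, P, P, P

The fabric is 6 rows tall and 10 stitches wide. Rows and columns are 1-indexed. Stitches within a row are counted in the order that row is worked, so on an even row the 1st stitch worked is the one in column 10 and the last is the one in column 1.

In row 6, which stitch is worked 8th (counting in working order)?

Row 6 uses chart row ((6-1) mod 2)+1 = 2. Row 6 is even, so WS.
Chart row 2 tiled across columns 1-10: K P P P K P P P K P
WS: work from column 10 back to column 1 (reverse the tiled row), swapping K<->P (YO and K2TOG unchanged).
Row 6 as worked: K P K K K P K K K P
The 8th stitch worked is K.

Result:
K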